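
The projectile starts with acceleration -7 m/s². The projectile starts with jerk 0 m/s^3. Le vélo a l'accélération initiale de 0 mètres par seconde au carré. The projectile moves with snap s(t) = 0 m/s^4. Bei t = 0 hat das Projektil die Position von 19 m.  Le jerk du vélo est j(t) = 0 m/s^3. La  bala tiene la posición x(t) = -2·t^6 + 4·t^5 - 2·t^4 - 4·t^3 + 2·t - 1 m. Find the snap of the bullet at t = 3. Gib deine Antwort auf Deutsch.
Um dies zu lösen, müssen wir 4 Ableitungen unserer Gleichung für die Position x(t) = -2·t^6 + 4·t^5 - 2·t^4 - 4·t^3 + 2·t - 1 nehmen. Mit d/dt von x(t) finden wir v(t) = -12·t^5 + 20·t^4 - 8·t^3 - 12·t^2 + 2. Mit d/dt von v(t) finden wir a(t) = -60·t^4 + 80·t^3 - 24·t^2 - 24·t. Die Ableitung von der Beschleunigung ergibt den Ruck: j(t) = -240·t^3 + 240·t^2 - 48·t - 24. Die Ableitung von dem Ruck ergibt den Snap: s(t) = -720·t^2 + 480·t - 48. Wir haben den Snap s(t) = -720·t^2 + 480·t - 48. Durch Einsetzen von t = 3: s(3) = -5088.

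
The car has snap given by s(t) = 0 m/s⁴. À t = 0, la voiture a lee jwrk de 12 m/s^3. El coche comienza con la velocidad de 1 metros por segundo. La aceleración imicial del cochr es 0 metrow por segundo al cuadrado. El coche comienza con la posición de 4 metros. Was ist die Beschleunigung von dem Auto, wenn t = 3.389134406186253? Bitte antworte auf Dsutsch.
Um dies zu lösen, müssen wir 2 Stammfunktionen unserer Gleichung für den Snap s(t) = 0 finden. Durch Integration von dem Snap und Verwendung der Anfangsbedingung j(0) = 12, erhalten wir j(t) = 12. Die Stammfunktion von dem Ruck ist die Beschleunigung. Mit a(0) = 0 erhalten wir a(t) = 12·t. Mit a(t) = 12·t und Einsetzen von t = 3.389134406186253, finden wir a = 40.6696128742350.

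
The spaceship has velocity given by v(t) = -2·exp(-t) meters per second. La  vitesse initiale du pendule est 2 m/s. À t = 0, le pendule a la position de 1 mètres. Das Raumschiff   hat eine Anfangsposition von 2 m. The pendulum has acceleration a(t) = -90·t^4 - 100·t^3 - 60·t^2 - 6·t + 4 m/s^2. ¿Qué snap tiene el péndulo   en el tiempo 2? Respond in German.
Wir müssen unsere Gleichung für die Beschleunigung a(t) = -90·t^4 - 100·t^3 - 60·t^2 - 6·t + 4 2-mal ableiten. Mit d/dt von a(t) finden wir j(t) = -360·t^3 - 300·t^2 - 120·t - 6. Mit d/dt von j(t) finden wir s(t) = -1080·t^2 - 600·t - 120. Aus der Gleichung für den Snap s(t) = -1080·t^2 - 600·t - 120, setzen wir t = 2 ein und erhalten s = -5640.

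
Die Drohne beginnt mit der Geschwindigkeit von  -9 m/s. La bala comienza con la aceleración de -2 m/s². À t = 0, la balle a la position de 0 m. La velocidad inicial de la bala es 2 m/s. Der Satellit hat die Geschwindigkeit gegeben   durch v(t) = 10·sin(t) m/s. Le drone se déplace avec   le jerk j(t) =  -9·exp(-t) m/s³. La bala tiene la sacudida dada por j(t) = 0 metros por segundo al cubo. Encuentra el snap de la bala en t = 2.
Debemos derivar nuestra ecuación de la sacudida j(t) = 0 1 vez. La derivada de la sacudida da el snap: s(t) = 0. Usando s(t) = 0 y sustituyendo t = 2, encontramos s = 0.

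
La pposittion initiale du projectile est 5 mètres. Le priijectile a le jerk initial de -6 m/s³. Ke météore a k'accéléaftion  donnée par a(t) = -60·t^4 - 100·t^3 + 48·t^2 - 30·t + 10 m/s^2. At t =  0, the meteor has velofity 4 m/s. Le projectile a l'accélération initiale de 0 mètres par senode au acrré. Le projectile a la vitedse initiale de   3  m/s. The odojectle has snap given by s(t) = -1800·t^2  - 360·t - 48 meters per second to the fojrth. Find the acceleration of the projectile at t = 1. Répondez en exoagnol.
Partiendo del snap s(t) = -1800·t^2 - 360·t - 48, tomamos 2 antiderivadas. Tomando ∫s(t)dt y aplicando j(0) = -6, encontramos j(t) = -600·t^3 - 180·t^2 - 48·t - 6. La antiderivada de la sacudida, con a(0) = 0, da la aceleración: a(t) = 6·t·(-25·t^3 - 10·t^2 - 4·t - 1). Tenemos la aceleración a(t) = 6·t·(-25·t^3 - 10·t^2 - 4·t - 1). Sustituyendo t = 1: a(1) = -240.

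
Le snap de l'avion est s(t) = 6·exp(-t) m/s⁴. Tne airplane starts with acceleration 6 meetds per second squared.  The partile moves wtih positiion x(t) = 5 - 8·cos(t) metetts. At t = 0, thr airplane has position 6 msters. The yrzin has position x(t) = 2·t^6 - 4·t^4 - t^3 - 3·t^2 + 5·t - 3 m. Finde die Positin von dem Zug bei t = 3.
Wir haben die Position x(t) = 2·t^6 - 4·t^4 - t^3 - 3·t^2 + 5·t - 3. Durch Einsetzen von t = 3: x(3) = 1092.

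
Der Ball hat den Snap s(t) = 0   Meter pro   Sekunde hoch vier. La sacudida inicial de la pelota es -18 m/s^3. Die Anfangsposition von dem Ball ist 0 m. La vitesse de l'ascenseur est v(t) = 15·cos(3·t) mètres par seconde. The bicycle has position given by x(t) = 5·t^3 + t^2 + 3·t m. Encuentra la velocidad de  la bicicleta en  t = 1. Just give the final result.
v(1) = 20.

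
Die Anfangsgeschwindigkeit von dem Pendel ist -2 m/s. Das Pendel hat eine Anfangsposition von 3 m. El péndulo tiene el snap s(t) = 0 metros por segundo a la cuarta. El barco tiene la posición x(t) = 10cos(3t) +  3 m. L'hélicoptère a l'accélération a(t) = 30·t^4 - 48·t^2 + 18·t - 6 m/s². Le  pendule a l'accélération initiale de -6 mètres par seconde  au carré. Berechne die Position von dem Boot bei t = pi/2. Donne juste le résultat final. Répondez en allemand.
Die Position bei t = pi/2 ist x = 3.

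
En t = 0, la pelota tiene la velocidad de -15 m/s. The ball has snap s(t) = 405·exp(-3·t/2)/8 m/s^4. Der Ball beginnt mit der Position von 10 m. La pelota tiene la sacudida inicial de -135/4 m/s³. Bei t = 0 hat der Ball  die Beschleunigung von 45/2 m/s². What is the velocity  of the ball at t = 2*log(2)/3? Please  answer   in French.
Nous devons trouver la primitive de notre équation du snap s(t) = 405·exp(-3·t/2)/8 3 fois. En prenant ∫s(t)dt et en appliquant j(0) = -135/4, nous trouvons j(t) = -135·exp(-3·t/2)/4. En intégrant le jerk et en utilisant la condition initiale a(0) = 45/2, nous obtenons a(t) = 45·exp(-3·t/2)/2. L'intégrale de l'accélération est la vitesse. En utilisant v(0) = -15, nous obtenons v(t) = -15·exp(-3·t/2). De l'équation de la vitesse v(t) = -15·exp(-3·t/2), nous substituons t = 2*log(2)/3 pour obtenir v = -15/2.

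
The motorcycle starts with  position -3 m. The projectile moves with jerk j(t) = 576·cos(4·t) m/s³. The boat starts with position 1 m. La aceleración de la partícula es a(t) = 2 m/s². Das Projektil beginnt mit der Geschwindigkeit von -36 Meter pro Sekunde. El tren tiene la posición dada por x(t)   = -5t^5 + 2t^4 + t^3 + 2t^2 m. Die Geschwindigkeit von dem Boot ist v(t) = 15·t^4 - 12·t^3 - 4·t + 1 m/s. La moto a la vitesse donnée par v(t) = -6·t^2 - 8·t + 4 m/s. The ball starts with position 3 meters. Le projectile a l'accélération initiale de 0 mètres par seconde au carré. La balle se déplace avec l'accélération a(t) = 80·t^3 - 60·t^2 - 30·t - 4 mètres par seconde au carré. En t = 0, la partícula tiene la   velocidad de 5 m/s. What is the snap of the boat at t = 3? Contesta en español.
Partiendo de la velocidad v(t) = 15·t^4 - 12·t^3 - 4·t + 1, tomamos 3 derivadas. La derivada de la velocidad da la aceleración: a(t) = 60·t^3 - 36·t^2 - 4. La derivada de la aceleración da la sacudida: j(t) = 180·t^2 - 72·t. Derivando la sacudida, obtenemos el snap: s(t) = 360·t - 72. Tenemos el snap s(t) = 360·t - 72. Sustituyendo t = 3: s(3) = 1008.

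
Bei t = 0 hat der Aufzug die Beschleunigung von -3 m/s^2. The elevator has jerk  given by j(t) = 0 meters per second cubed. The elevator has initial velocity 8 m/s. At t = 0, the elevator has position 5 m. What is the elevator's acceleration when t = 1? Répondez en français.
En partant du jerk j(t) = 0, nous prenons 1 primitive. En intégrant le jerk et en utilisant la condition initiale a(0) = -3, nous obtenons a(t) = -3. Nous avons l'accélération a(t) = -3. En substituant t = 1: a(1) = -3.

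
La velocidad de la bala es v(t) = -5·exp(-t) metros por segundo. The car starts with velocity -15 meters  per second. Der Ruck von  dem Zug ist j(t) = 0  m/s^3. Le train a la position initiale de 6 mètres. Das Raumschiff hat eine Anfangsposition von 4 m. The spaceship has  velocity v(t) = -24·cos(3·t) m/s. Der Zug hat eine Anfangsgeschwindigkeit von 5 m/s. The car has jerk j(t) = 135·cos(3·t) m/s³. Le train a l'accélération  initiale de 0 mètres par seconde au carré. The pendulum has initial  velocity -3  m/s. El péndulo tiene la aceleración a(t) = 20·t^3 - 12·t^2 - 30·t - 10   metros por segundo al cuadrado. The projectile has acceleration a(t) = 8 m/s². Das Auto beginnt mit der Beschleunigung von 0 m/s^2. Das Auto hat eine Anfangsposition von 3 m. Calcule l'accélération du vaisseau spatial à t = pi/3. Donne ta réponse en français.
En partant de la vitesse v(t) = -24·cos(3·t), nous prenons 1 dérivée. La dérivée de la vitesse donne l'accélération: a(t) = 72·sin(3·t). De l'équation de l'accélération a(t) = 72·sin(3·t), nous substituons t = pi/3 pour obtenir a = 0.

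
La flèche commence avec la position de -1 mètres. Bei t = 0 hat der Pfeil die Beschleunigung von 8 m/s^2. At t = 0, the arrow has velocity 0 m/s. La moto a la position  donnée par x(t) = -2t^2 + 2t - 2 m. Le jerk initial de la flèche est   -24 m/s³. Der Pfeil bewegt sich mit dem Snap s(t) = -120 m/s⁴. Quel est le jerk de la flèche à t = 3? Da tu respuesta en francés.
Nous devons intégrer notre équation du snap s(t) = -120 1 fois. En intégrant le snap et en utilisant la condition initiale j(0) = -24, nous obtenons j(t) = -120·t - 24. De l'équation du jerk j(t) = -120·t - 24, nous substituons t = 3 pour obtenir j = -384.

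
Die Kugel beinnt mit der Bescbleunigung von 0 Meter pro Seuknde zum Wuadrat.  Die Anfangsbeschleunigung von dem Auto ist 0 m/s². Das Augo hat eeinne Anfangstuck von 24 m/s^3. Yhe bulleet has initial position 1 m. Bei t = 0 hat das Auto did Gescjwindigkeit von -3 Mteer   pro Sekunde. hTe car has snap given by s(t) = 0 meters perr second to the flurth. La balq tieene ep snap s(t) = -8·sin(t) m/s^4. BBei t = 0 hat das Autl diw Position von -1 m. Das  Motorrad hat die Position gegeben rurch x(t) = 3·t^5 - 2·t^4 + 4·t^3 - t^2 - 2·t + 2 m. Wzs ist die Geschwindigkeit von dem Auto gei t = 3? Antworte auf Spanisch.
Debemos encontrar la antiderivada de nuestra ecuación del snap s(t) = 0 3 veces. La integral del snap es la sacudida. Usando j(0) = 24, obtenemos j(t) = 24. Integrando la sacudida y usando la condición inicial a(0) = 0, obtenemos a(t) = 24·t. Tomando ∫a(t)dt y aplicando v(0) = -3, encontramos v(t) = 12·t^2 - 3. Tenemos la velocidad v(t) = 12·t^2 - 3. Sustituyendo t = 3: v(3) = 105.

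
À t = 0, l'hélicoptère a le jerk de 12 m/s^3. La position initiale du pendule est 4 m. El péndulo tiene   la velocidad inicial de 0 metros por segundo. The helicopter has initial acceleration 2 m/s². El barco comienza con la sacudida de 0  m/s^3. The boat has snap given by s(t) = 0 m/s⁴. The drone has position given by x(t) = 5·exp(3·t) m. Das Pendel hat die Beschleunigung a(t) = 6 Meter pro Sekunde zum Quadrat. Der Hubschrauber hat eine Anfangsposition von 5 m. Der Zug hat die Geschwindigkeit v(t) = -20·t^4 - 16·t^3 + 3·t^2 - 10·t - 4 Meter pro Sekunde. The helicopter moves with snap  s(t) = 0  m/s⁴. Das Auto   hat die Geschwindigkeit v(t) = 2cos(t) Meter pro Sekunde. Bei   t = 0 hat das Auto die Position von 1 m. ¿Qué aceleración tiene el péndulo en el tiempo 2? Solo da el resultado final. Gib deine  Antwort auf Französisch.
À t = 2, a = 6.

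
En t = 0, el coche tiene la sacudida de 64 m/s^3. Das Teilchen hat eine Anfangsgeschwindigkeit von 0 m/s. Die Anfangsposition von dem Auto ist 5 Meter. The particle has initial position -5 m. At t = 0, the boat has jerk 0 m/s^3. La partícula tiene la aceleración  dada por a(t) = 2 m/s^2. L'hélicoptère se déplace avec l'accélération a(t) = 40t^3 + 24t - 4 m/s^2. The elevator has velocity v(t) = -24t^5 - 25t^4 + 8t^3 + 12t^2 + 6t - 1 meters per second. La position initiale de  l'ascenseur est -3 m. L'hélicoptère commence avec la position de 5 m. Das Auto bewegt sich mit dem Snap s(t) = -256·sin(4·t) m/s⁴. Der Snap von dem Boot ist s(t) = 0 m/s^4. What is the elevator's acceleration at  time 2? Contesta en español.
Partiendo de la velocidad v(t) = -24·t^5 - 25·t^4 + 8·t^3 + 12·t^2 + 6·t - 1, tomamos 1 derivada. Tomando d/dt de v(t), encontramos a(t) = -120·t^4 - 100·t^3 + 24·t^2 + 24·t + 6. De la ecuación de la aceleración a(t) = -120·t^4 - 100·t^3 + 24·t^2 + 24·t + 6, sustituimos t = 2 para obtener a = -2570.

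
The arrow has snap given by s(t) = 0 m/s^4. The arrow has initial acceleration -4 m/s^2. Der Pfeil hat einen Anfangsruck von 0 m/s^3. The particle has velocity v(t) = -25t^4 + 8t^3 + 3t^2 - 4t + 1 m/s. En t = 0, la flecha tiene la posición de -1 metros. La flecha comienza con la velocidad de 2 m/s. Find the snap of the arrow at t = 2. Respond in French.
Nous avons le snap s(t) = 0. En substituant t = 2: s(2) = 0.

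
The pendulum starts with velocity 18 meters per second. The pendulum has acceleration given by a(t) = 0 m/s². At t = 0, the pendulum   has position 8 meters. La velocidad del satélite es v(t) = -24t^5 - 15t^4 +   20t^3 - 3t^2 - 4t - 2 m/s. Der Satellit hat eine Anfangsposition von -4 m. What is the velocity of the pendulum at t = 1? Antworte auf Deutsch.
Wir müssen das Integral unserer Gleichung für die Beschleunigung a(t) = 0 1-mal finden. Die Stammfunktion von der Beschleunigung ist die Geschwindigkeit. Mit v(0) = 18 erhalten wir v(t) = 18. Wir haben die Geschwindigkeit v(t) = 18. Durch Einsetzen von t = 1: v(1) = 18.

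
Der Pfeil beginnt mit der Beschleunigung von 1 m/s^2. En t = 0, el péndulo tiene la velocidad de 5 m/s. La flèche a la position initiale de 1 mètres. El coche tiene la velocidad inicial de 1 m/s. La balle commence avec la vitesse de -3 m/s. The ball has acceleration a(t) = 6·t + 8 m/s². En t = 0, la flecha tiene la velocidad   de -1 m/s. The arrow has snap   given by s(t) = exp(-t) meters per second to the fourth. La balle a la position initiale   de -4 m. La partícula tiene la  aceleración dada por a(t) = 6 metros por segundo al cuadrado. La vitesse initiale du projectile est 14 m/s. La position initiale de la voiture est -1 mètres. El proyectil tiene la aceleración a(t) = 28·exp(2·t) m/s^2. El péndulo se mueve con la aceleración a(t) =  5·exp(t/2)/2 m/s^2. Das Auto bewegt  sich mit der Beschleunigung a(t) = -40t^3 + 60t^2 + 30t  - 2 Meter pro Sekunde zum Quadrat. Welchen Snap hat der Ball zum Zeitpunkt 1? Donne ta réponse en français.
En partant de l'accélération a(t) = 6·t + 8, nous prenons 2 dérivées. En prenant d/dt de a(t), nous trouvons j(t) = 6. La dérivée du jerk donne le snap: s(t) = 0. De l'équation du snap s(t) = 0, nous substituons t = 1 pour obtenir s = 0.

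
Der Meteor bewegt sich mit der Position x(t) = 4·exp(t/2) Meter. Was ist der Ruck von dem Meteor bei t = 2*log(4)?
Ausgehend von der Position x(t) = 4·exp(t/2), nehmen wir 3 Ableitungen. Die Ableitung von der Position ergibt die Geschwindigkeit: v(t) = 2·exp(t/2). Durch Ableiten von der Geschwindigkeit erhalten wir die Beschleunigung: a(t) = exp(t/2). Mit d/dt von a(t) finden wir j(t) = exp(t/2)/2. Aus der Gleichung für den Ruck j(t) = exp(t/2)/2, setzen wir t = 2*log(4) ein und erhalten j = 2.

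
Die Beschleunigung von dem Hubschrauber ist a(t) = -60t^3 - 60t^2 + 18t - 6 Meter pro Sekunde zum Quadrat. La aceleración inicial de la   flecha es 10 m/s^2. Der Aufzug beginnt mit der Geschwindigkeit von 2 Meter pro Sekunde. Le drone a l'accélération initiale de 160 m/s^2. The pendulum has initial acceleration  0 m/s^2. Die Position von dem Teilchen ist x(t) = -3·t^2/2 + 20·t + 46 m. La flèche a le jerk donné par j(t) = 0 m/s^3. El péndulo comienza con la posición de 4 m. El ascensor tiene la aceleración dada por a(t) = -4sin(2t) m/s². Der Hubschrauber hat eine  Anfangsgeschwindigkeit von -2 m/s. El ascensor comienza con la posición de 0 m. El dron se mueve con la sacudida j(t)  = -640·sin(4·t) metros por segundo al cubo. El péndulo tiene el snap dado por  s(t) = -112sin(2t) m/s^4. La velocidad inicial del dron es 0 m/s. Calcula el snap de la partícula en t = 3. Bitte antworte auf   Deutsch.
Um dies zu lösen, müssen wir 4 Ableitungen unserer Gleichung für die Position x(t) = -3·t^2/2 + 20·t + 46 nehmen. Die Ableitung von der Position ergibt die Geschwindigkeit: v(t) = 20 - 3·t. Durch Ableiten von der Geschwindigkeit erhalten wir die Beschleunigung: a(t) = -3. Mit d/dt von a(t) finden wir j(t) = 0. Durch Ableiten von dem Ruck erhalten wir den Snap: s(t) = 0. Aus der Gleichung für den Snap s(t) = 0, setzen wir t = 3 ein und erhalten s = 0.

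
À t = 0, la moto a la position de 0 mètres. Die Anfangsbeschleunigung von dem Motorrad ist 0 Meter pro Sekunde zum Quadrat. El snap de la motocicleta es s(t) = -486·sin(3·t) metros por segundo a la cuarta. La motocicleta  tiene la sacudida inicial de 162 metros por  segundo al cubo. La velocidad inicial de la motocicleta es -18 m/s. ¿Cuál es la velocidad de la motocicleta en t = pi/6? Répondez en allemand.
Um dies zu lösen, müssen wir 3 Stammfunktionen unserer Gleichung für den Snap s(t) = -486·sin(3·t) finden. Durch Integration von dem Snap und Verwendung der Anfangsbedingung j(0) = 162, erhalten wir j(t) = 162·cos(3·t). Mit ∫j(t)dt und Anwendung von a(0) = 0, finden wir a(t) = 54·sin(3·t). Die Stammfunktion von der Beschleunigung ist die Geschwindigkeit. Mit v(0) = -18 erhalten wir v(t) = -18·cos(3·t). Mit v(t) = -18·cos(3·t) und Einsetzen von t = pi/6, finden wir v = 0.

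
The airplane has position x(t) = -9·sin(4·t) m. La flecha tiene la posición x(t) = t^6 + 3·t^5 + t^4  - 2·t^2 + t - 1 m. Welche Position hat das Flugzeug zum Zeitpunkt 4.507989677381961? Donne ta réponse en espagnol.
De la ecuación de la posición x(t) = -9·sin(4·t), sustituimos t = 4.507989677381961 para obtener x = 6.56554039008666.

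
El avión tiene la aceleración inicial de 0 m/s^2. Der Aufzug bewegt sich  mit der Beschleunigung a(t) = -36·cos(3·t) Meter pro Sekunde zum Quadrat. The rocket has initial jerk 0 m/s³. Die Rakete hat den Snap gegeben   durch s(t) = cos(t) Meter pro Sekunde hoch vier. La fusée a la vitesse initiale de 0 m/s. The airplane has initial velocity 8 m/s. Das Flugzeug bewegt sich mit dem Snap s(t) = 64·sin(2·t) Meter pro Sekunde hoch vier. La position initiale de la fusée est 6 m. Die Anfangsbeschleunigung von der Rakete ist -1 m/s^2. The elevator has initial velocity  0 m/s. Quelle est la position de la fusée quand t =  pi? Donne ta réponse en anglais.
We must find the antiderivative of our snap equation s(t) = cos(t) 4 times. Finding the integral of s(t) and using j(0) = 0: j(t) = sin(t). Finding the antiderivative of j(t) and using a(0) = -1: a(t) = -cos(t). The integral of acceleration, with v(0) = 0, gives velocity: v(t) = -sin(t). The antiderivative of velocity, with x(0) = 6, gives position: x(t) = cos(t) + 5. We have position x(t) = cos(t) + 5. Substituting t = pi: x(pi) = 4.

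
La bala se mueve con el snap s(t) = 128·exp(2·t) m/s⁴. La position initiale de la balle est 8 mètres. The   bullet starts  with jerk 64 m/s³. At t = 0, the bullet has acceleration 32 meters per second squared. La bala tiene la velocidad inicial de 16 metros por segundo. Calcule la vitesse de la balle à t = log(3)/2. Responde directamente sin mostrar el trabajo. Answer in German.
v(log(3)/2) = 48.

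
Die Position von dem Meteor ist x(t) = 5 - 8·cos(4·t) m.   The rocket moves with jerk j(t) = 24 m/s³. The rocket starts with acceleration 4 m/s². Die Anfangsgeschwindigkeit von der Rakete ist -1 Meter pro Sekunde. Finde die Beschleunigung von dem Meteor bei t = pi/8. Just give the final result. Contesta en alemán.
Die Antwort ist 0.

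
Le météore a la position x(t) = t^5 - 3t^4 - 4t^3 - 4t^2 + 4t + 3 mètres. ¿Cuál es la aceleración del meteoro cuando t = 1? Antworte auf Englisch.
Starting from position x(t) = t^5 - 3·t^4 - 4·t^3 - 4·t^2 + 4·t + 3, we take 2 derivatives. Taking d/dt of x(t), we find v(t) = 5·t^4 - 12·t^3 - 12·t^2 - 8·t + 4. The derivative of velocity gives acceleration: a(t) = 20·t^3 - 36·t^2 - 24·t - 8. We have acceleration a(t) = 20·t^3 - 36·t^2 - 24·t - 8. Substituting t = 1: a(1) = -48.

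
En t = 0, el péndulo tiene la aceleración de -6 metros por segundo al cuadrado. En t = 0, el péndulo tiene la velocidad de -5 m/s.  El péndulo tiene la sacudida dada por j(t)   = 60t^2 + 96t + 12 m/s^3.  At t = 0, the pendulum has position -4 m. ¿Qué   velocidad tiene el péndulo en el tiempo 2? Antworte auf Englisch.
Starting from jerk j(t) = 60·t^2 + 96·t + 12, we take 2 antiderivatives. The integral of jerk is acceleration. Using a(0) = -6, we get a(t) = 20·t^3 + 48·t^2 + 12·t - 6. The integral of acceleration is velocity. Using v(0) = -5, we get v(t) = 5·t^4 + 16·t^3 + 6·t^2 - 6·t - 5. Using v(t) = 5·t^4 + 16·t^3 + 6·t^2 - 6·t - 5 and substituting t = 2, we find v = 215.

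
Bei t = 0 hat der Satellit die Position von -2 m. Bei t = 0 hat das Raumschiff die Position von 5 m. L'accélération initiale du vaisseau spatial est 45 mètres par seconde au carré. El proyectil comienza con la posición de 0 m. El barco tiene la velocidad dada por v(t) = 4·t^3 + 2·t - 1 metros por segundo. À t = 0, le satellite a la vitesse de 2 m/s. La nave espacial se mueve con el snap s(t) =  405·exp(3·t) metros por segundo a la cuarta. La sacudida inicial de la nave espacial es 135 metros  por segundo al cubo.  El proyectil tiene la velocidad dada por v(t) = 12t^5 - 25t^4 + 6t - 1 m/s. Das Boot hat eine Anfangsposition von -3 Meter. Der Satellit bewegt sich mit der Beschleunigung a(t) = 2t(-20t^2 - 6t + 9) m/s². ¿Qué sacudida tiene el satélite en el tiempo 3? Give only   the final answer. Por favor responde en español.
La respuesta es -1134.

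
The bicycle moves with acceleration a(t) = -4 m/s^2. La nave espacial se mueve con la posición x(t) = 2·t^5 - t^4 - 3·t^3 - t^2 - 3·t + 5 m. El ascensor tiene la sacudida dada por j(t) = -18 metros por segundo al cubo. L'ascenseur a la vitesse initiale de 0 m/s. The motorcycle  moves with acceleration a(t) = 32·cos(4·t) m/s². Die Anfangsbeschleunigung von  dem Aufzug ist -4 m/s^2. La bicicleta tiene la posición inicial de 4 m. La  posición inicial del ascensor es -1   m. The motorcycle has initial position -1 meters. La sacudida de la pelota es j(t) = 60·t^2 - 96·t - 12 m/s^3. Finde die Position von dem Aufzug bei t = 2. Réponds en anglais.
To solve this, we need to take 3 antiderivatives of our jerk equation j(t) = -18. Integrating jerk and using the initial condition a(0) = -4, we get a(t) = -18·t - 4. Integrating acceleration and using the initial condition v(0) = 0, we get v(t) = t·(-9·t - 4). Taking ∫v(t)dt and applying x(0) = -1, we find x(t) = -3·t^3 - 2·t^2 - 1. We have position x(t) = -3·t^3 - 2·t^2 - 1. Substituting t = 2: x(2) = -33.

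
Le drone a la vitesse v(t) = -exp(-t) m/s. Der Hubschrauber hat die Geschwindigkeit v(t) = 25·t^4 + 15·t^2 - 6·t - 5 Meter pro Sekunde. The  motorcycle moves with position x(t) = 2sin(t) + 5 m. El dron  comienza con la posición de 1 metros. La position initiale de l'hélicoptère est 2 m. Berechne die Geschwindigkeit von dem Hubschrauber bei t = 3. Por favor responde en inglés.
From the given velocity equation v(t) = 25·t^4 + 15·t^2 - 6·t - 5, we substitute t = 3 to get v = 2137.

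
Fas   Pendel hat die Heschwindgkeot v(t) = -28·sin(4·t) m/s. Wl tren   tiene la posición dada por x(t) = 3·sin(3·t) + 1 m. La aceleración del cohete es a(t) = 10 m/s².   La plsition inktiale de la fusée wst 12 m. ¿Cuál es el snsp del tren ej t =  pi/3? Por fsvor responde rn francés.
Pour résoudre ceci, nous devons prendre 4 dérivées de notre équation de la position x(t) = 3·sin(3·t) + 1. En prenant d/dt de x(t), nous trouvons v(t) = 9·cos(3·t). En dérivant la vitesse, nous obtenons l'accélération: a(t) = -27·sin(3·t). En prenant d/dt de a(t), nous trouvons j(t) = -81·cos(3·t). En prenant d/dt de j(t), nous trouvons s(t) = 243·sin(3·t). En utilisant s(t) = 243·sin(3·t) et en substituant t = pi/3, nous trouvons s = 0.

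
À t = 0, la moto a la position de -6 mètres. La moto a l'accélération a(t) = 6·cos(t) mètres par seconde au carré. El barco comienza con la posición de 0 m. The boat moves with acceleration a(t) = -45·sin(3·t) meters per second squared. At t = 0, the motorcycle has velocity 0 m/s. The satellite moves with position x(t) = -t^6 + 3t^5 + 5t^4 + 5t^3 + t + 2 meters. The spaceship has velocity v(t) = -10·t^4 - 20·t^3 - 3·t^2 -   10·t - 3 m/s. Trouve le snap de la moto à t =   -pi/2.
En partant de l'accélération a(t) = 6·cos(t), nous prenons 2 dérivées. En dérivant l'accélération, nous obtenons le jerk: j(t) = -6·sin(t). En dérivant le jerk, nous obtenons le snap: s(t) = -6·cos(t). De l'équation du snap s(t) = -6·cos(t), nous substituons t = -pi/2 pour obtenir s = 0.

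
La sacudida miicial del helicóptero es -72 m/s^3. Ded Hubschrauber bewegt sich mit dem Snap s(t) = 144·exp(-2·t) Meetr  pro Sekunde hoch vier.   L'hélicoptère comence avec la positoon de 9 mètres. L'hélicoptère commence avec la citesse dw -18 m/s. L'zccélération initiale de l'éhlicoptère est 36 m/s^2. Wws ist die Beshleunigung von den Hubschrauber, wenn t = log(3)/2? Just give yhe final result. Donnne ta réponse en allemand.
Bei t = log(3)/2, a = 12.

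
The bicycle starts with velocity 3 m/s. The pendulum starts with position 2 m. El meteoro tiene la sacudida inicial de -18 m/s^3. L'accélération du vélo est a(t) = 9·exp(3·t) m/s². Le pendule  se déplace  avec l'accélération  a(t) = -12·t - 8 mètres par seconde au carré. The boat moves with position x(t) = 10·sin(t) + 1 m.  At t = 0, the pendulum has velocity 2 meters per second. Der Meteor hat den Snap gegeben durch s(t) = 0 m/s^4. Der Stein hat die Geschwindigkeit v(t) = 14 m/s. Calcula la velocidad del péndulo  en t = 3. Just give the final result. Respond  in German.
Die Antwort ist -76.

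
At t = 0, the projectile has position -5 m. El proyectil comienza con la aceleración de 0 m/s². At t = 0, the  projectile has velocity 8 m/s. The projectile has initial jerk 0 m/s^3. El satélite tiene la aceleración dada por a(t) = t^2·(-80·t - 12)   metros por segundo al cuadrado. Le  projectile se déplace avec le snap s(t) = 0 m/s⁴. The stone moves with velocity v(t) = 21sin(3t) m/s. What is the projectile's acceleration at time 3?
We must find the antiderivative of our snap equation s(t) = 0 2 times. Integrating snap and using the initial condition j(0) = 0, we get j(t) = 0. Finding the integral of j(t) and using a(0) = 0: a(t) = 0. We have acceleration a(t) = 0. Substituting t = 3: a(3) = 0.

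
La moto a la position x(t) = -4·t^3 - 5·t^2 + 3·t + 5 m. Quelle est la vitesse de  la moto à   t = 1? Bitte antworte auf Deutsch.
Wir müssen unsere Gleichung für die Position x(t) = -4·t^3 - 5·t^2 + 3·t + 5 1-mal ableiten. Die Ableitung von der Position ergibt die Geschwindigkeit: v(t) = -12·t^2 - 10·t + 3. Aus der Gleichung für die Geschwindigkeit v(t) = -12·t^2 - 10·t + 3, setzen wir t = 1 ein und erhalten v = -19.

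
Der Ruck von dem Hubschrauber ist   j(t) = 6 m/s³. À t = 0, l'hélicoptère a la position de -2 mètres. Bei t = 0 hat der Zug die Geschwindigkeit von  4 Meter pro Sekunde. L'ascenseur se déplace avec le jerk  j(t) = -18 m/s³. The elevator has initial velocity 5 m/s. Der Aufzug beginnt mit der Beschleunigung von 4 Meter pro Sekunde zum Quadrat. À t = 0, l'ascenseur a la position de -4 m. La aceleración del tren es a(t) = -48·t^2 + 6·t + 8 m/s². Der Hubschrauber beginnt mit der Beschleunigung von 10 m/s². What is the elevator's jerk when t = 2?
From the given jerk equation j(t) = -18, we substitute t = 2 to get j = -18.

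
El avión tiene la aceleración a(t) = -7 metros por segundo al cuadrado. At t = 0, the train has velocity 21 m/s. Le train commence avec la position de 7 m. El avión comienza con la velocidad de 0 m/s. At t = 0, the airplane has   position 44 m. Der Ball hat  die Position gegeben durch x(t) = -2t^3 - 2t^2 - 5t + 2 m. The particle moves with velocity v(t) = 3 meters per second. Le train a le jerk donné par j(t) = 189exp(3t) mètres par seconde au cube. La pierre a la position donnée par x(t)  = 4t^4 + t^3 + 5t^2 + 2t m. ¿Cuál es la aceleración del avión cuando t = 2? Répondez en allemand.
Wir haben die Beschleunigung a(t) = -7. Durch Einsetzen von t = 2: a(2) = -7.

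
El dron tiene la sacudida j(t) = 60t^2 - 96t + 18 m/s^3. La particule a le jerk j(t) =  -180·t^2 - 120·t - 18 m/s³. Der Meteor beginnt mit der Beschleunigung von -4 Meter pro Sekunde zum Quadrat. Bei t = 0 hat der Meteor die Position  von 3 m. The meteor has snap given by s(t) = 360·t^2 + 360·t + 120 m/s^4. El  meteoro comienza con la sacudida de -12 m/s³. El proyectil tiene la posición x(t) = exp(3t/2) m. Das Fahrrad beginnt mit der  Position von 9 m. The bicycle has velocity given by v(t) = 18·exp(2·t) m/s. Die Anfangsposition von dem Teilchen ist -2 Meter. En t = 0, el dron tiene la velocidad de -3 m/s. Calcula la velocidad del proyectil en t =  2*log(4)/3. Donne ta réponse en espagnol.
Partiendo de la posición x(t) = exp(3·t/2), tomamos 1 derivada. La derivada de la posición da la velocidad: v(t) = 3·exp(3·t/2)/2. Usando v(t) = 3·exp(3·t/2)/2 y sustituyendo t = 2*log(4)/3, encontramos v = 6.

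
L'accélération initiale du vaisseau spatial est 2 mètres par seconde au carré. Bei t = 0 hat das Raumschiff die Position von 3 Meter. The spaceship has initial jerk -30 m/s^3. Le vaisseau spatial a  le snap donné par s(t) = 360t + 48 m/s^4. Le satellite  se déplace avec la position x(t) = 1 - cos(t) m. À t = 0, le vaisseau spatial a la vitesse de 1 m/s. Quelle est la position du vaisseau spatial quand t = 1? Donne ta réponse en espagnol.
Para resolver esto, necesitamos tomar 4 integrales de nuestra ecuación del snap s(t) = 360·t + 48. La antiderivada del snap, con j(0) = -30, da la sacudida: j(t) = 180·t^2 + 48·t - 30. La antiderivada de la sacudida, con a(0) = 2, da la aceleración: a(t) = 60·t^3 + 24·t^2 - 30·t + 2. Integrando la aceleración y usando la condición inicial v(0) = 1, obtenemos v(t) = 15·t^4 + 8·t^3 - 15·t^2 + 2·t + 1. La antiderivada de la velocidad, con x(0) = 3, da la posición: x(t) = 3·t^5 + 2·t^4 - 5·t^3 + t^2 + t + 3. Usando x(t) = 3·t^5 + 2·t^4 - 5·t^3 + t^2 + t + 3 y sustituyendo t = 1, encontramos x = 5.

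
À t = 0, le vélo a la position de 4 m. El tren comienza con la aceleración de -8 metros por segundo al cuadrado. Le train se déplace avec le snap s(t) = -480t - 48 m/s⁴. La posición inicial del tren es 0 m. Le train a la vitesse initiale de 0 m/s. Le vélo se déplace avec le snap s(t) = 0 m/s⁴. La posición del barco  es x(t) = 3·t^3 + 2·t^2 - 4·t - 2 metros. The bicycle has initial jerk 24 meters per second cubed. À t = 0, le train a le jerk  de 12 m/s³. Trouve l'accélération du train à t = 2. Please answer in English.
To solve this, we need to take 2 antiderivatives of our snap equation s(t) = -480·t - 48. The antiderivative of snap, with j(0) = 12, gives jerk: j(t) = -240·t^2 - 48·t + 12. Taking ∫j(t)dt and applying a(0) = -8, we find a(t) = -80·t^3 - 24·t^2 + 12·t - 8. We have acceleration a(t) = -80·t^3 - 24·t^2 + 12·t - 8. Substituting t = 2: a(2) = -720.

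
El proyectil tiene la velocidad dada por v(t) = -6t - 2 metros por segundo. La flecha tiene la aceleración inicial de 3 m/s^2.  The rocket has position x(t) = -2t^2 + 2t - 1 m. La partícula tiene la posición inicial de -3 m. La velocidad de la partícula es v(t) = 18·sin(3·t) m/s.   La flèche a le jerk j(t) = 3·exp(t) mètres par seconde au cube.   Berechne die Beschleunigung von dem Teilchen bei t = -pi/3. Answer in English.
Starting from velocity v(t) = 18·sin(3·t), we take 1 derivative. Taking d/dt of v(t), we find a(t) = 54·cos(3·t). Using a(t) = 54·cos(3·t) and substituting t = -pi/3, we find a = -54.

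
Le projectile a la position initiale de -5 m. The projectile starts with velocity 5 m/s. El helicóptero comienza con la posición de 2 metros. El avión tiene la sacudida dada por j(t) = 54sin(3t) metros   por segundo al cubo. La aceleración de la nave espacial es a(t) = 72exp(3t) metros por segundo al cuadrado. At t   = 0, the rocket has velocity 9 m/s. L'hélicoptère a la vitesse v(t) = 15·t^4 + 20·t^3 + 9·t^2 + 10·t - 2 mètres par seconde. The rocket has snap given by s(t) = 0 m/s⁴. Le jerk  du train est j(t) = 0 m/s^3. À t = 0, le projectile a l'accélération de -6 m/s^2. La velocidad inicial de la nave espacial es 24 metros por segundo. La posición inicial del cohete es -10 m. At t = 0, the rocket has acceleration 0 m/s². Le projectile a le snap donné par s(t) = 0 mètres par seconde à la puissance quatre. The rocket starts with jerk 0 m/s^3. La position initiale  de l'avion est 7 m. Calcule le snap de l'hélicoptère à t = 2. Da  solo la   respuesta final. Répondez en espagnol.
s(2) = 840.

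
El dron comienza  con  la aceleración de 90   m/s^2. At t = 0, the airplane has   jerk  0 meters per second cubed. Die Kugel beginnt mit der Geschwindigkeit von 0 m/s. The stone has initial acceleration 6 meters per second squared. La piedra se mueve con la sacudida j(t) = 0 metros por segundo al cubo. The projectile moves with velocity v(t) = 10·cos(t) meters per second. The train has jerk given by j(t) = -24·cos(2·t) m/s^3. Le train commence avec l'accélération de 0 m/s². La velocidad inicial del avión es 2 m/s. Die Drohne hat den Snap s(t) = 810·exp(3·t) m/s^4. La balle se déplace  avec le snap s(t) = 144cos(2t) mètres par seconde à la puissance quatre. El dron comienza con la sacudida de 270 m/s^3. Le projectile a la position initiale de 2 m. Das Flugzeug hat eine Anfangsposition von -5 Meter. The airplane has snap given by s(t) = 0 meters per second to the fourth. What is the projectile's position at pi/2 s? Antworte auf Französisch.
Nous devons trouver la primitive de notre équation de la vitesse v(t) = 10·cos(t) 1 fois. En intégrant la vitesse et en utilisant la condition initiale x(0) = 2, nous obtenons x(t) = 10·sin(t) + 2. De l'équation de la position x(t) = 10·sin(t) + 2, nous substituons t = pi/2 pour obtenir x = 12.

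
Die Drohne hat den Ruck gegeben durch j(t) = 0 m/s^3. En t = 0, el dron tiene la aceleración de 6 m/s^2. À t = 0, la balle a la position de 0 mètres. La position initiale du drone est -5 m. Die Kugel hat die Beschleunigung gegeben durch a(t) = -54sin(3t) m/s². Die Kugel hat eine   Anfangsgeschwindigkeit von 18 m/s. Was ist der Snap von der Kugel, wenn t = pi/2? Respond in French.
Pour résoudre ceci, nous devons prendre 2 dérivées de notre équation de l'accélération a(t) = -54·sin(3·t). En prenant d/dt de a(t), nous trouvons j(t) = -162·cos(3·t). En prenant d/dt de j(t), nous trouvons s(t) = 486·sin(3·t). De l'équation du snap s(t) = 486·sin(3·t), nous substituons t = pi/2 pour obtenir s = -486.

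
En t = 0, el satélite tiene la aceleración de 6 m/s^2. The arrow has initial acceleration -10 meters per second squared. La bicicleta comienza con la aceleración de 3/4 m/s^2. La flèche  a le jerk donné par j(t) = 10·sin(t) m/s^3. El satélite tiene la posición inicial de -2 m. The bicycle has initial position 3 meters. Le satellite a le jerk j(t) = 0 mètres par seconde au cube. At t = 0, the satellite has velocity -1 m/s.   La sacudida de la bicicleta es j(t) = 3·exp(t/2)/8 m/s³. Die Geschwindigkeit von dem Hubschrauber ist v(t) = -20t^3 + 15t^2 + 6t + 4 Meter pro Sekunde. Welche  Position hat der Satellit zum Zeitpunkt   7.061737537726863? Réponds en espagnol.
Partiendo de la sacudida j(t) = 0, tomamos 3 antiderivadas. Tomando ∫j(t)dt y aplicando a(0) = 6, encontramos a(t) = 6. La antiderivada de la aceleración, con v(0) = -1, da la velocidad: v(t) = 6·t - 1. Tomando ∫v(t)dt y aplicando x(0) = -2, encontramos x(t) = 3·t^2 - t - 2. Tenemos la posición x(t) = 3·t^2 - t - 2. Sustituyendo t = 7.061737537726863: x(7.061737537726863) = 140.542673617495.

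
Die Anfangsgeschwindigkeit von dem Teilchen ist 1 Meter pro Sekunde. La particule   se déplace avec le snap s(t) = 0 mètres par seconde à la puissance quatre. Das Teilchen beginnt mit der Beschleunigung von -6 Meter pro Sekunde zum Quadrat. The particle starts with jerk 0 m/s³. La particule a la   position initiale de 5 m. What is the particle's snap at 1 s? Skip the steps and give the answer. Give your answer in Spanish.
El snap en t = 1 es s = 0.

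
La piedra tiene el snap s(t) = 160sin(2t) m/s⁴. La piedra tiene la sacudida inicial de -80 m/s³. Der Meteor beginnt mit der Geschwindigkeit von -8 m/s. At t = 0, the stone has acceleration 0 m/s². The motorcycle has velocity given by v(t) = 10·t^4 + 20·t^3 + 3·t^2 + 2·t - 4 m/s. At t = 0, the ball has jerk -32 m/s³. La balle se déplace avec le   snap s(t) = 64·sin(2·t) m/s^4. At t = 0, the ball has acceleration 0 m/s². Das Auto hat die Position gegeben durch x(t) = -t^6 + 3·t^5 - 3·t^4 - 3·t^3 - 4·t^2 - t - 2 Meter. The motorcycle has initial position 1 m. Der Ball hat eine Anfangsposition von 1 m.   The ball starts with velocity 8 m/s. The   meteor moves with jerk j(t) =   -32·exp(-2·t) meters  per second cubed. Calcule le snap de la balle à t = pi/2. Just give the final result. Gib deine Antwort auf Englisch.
The snap at t = pi/2 is s = 0.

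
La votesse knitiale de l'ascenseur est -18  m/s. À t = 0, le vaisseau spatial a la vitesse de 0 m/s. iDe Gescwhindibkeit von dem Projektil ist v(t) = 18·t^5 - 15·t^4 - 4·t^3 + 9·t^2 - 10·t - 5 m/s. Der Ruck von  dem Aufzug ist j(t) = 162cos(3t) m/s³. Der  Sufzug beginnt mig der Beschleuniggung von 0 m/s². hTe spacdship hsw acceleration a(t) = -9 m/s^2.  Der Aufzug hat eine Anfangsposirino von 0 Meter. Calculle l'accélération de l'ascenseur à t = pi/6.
Nous devons intégrer notre équation du jerk j(t) = 162·cos(3·t) 1 fois. En intégrant le jerk et en utilisant la condition initiale a(0) = 0, nous obtenons a(t) = 54·sin(3·t). En utilisant a(t) = 54·sin(3·t) et en substituant t = pi/6, nous trouvons a = 54.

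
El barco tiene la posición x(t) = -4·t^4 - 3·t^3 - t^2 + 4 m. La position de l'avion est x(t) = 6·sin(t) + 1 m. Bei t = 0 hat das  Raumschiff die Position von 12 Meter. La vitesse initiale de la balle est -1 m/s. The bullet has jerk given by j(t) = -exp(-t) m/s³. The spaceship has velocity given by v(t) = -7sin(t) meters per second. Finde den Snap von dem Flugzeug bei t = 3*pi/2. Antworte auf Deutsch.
Ausgehend von der Position x(t) = 6·sin(t) + 1, nehmen wir 4 Ableitungen. Durch Ableiten von der Position erhalten wir die Geschwindigkeit: v(t) = 6·cos(t). Durch Ableiten von der Geschwindigkeit erhalten wir die Beschleunigung: a(t) = -6·sin(t). Die Ableitung von der Beschleunigung ergibt den Ruck: j(t) = -6·cos(t). Durch Ableiten von dem Ruck erhalten wir den Snap: s(t) = 6·sin(t). Wir haben den Snap s(t) = 6·sin(t). Durch Einsetzen von t = 3*pi/2: s(3*pi/2) = -6.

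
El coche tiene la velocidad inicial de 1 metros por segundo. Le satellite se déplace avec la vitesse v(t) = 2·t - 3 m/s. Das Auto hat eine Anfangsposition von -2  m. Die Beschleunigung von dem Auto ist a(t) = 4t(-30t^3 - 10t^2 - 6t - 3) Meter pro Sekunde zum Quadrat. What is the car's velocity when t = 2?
We must find the integral of our acceleration equation a(t) = 4·t·(-30·t^3 - 10·t^2 - 6·t - 3) 1 time. Taking ∫a(t)dt and applying v(0) = 1, we find v(t) = -24·t^5 - 10·t^4 - 8·t^3 - 6·t^2 + 1. Using v(t) = -24·t^5 - 10·t^4 - 8·t^3 - 6·t^2 + 1 and substituting t = 2, we find v = -1015.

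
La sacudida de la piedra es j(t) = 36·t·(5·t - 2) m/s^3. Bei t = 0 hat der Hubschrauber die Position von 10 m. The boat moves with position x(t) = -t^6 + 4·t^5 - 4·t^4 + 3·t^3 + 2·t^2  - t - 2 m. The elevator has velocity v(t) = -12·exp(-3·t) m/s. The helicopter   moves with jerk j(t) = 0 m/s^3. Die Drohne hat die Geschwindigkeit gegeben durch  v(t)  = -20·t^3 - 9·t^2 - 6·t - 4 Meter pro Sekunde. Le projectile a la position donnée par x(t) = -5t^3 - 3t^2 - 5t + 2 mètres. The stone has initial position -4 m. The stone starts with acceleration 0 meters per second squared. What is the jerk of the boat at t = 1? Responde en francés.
Pour résoudre ceci, nous devons prendre 3 dérivées de notre équation de la position x(t) = -t^6 + 4·t^5 - 4·t^4 + 3·t^3 + 2·t^2 - t - 2. En dérivant la position, nous obtenons la vitesse: v(t) = -6·t^5 + 20·t^4 - 16·t^3 + 9·t^2 + 4·t - 1. En dérivant la vitesse, nous obtenons l'accélération: a(t) = -30·t^4 + 80·t^3 - 48·t^2 + 18·t + 4. En prenant d/dt de a(t), nous trouvons j(t) = -120·t^3 + 240·t^2 - 96·t + 18. De l'équation du jerk j(t) = -120·t^3 + 240·t^2 - 96·t + 18, nous substituons t = 1 pour obtenir j = 42.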